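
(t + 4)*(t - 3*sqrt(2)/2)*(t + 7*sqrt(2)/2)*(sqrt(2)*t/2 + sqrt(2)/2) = sqrt(2)*t^4/2 + 2*t^3 + 5*sqrt(2)*t^3/2 - 13*sqrt(2)*t^2/4 + 10*t^2 - 105*sqrt(2)*t/4 + 8*t - 21*sqrt(2)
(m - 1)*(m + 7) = m^2 + 6*m - 7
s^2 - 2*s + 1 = (s - 1)^2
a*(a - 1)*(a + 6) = a^3 + 5*a^2 - 6*a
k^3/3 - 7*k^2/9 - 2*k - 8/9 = (k/3 + 1/3)*(k - 4)*(k + 2/3)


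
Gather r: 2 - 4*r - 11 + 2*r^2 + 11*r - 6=2*r^2 + 7*r - 15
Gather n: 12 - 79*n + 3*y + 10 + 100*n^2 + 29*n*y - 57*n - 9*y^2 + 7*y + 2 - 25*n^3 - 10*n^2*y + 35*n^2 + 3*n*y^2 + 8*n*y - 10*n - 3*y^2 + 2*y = -25*n^3 + n^2*(135 - 10*y) + n*(3*y^2 + 37*y - 146) - 12*y^2 + 12*y + 24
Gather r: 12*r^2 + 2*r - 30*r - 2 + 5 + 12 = 12*r^2 - 28*r + 15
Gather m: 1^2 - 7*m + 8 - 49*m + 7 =16 - 56*m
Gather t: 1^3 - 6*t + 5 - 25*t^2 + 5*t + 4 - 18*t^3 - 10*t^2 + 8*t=-18*t^3 - 35*t^2 + 7*t + 10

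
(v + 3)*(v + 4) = v^2 + 7*v + 12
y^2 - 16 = (y - 4)*(y + 4)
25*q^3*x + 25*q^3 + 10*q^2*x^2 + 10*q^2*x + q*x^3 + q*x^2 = (5*q + x)^2*(q*x + q)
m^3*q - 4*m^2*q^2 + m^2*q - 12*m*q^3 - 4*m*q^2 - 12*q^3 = (m - 6*q)*(m + 2*q)*(m*q + q)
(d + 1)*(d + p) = d^2 + d*p + d + p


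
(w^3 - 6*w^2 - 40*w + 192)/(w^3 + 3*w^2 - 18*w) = (w^2 - 12*w + 32)/(w*(w - 3))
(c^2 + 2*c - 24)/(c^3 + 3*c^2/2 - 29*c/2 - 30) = 2*(c + 6)/(2*c^2 + 11*c + 15)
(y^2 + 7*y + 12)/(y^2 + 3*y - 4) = (y + 3)/(y - 1)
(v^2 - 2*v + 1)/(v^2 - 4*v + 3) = (v - 1)/(v - 3)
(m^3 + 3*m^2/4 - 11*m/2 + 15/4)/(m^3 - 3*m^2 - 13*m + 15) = (m - 5/4)/(m - 5)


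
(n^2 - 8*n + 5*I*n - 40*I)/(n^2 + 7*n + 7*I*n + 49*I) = (n^2 + n*(-8 + 5*I) - 40*I)/(n^2 + 7*n*(1 + I) + 49*I)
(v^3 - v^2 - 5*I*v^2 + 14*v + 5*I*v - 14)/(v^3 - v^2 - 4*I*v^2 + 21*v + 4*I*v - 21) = (v + 2*I)/(v + 3*I)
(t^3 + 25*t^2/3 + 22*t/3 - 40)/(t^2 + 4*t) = t + 13/3 - 10/t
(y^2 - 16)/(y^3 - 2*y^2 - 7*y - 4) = (y + 4)/(y^2 + 2*y + 1)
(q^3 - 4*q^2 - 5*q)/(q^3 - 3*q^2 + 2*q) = (q^2 - 4*q - 5)/(q^2 - 3*q + 2)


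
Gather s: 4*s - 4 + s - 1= 5*s - 5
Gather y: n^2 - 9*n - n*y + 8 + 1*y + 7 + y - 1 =n^2 - 9*n + y*(2 - n) + 14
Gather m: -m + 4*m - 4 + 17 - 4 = 3*m + 9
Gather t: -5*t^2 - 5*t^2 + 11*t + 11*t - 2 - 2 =-10*t^2 + 22*t - 4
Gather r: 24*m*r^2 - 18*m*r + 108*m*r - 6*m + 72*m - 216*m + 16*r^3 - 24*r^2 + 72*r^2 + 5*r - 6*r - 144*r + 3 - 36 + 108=-150*m + 16*r^3 + r^2*(24*m + 48) + r*(90*m - 145) + 75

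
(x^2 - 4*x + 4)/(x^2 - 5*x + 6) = (x - 2)/(x - 3)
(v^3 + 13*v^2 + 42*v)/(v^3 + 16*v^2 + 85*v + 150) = v*(v + 7)/(v^2 + 10*v + 25)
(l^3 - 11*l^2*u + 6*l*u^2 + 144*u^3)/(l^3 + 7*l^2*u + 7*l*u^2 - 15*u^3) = (-l^2 + 14*l*u - 48*u^2)/(-l^2 - 4*l*u + 5*u^2)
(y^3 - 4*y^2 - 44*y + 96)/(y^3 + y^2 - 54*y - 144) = (y - 2)/(y + 3)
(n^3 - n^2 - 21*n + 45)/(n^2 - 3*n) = n + 2 - 15/n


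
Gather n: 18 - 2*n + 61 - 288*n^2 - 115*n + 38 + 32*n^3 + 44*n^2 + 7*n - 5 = 32*n^3 - 244*n^2 - 110*n + 112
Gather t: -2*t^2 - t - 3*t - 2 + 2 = -2*t^2 - 4*t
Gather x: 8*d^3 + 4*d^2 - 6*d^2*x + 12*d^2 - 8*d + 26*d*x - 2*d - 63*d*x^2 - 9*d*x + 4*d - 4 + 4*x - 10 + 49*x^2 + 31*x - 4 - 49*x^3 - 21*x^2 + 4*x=8*d^3 + 16*d^2 - 6*d - 49*x^3 + x^2*(28 - 63*d) + x*(-6*d^2 + 17*d + 39) - 18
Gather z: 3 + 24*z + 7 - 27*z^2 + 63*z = -27*z^2 + 87*z + 10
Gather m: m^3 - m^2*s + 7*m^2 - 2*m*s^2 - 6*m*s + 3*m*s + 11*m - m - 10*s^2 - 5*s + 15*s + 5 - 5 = m^3 + m^2*(7 - s) + m*(-2*s^2 - 3*s + 10) - 10*s^2 + 10*s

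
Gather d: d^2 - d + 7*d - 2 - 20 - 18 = d^2 + 6*d - 40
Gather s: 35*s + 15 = 35*s + 15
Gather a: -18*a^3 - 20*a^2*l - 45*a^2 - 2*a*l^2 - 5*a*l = -18*a^3 + a^2*(-20*l - 45) + a*(-2*l^2 - 5*l)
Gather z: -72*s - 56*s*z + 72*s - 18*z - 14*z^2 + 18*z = -56*s*z - 14*z^2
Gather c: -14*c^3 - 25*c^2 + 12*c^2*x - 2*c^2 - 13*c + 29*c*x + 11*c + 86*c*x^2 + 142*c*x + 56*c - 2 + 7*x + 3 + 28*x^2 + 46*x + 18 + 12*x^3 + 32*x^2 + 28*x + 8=-14*c^3 + c^2*(12*x - 27) + c*(86*x^2 + 171*x + 54) + 12*x^3 + 60*x^2 + 81*x + 27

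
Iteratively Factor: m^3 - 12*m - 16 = (m + 2)*(m^2 - 2*m - 8) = (m - 4)*(m + 2)*(m + 2)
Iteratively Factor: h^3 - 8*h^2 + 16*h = (h - 4)*(h^2 - 4*h) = h*(h - 4)*(h - 4)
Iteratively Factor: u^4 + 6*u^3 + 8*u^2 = (u)*(u^3 + 6*u^2 + 8*u) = u*(u + 4)*(u^2 + 2*u) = u^2*(u + 4)*(u + 2)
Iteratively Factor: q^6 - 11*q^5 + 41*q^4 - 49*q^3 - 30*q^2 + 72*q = (q - 3)*(q^5 - 8*q^4 + 17*q^3 + 2*q^2 - 24*q) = (q - 4)*(q - 3)*(q^4 - 4*q^3 + q^2 + 6*q) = (q - 4)*(q - 3)*(q + 1)*(q^3 - 5*q^2 + 6*q) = q*(q - 4)*(q - 3)*(q + 1)*(q^2 - 5*q + 6) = q*(q - 4)*(q - 3)^2*(q + 1)*(q - 2)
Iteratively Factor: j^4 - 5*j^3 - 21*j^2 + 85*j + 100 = (j + 4)*(j^3 - 9*j^2 + 15*j + 25) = (j + 1)*(j + 4)*(j^2 - 10*j + 25) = (j - 5)*(j + 1)*(j + 4)*(j - 5)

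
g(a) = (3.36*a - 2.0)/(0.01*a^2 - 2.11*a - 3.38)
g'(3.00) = -0.17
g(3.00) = -0.84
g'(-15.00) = -0.03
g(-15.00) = -1.72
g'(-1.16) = -18.55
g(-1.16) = 6.42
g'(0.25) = -1.02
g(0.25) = 0.30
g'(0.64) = -0.70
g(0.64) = -0.03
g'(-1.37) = -70.89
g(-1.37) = 14.03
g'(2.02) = -0.27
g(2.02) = -0.63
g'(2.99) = -0.17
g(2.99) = -0.84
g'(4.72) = -0.09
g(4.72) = -1.06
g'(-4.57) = -0.39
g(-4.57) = -2.68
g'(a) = (2.11 - 0.02*a)*(3.36*a - 2.0)/(0.01*a^2 - 2.11*a - 3.38)^2 + 3.36/(0.01*a^2 - 2.11*a - 3.38) = (-0.0336*a^2 + 0.04*a - 15.5768)/(0.0001*a^4 - 0.0422*a^3 + 4.3845*a^2 + 14.2636*a + 11.4244)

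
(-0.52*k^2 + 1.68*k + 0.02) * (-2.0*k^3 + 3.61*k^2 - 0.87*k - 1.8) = 1.04*k^5 - 5.2372*k^4 + 6.4772*k^3 - 0.4534*k^2 - 3.0414*k - 0.036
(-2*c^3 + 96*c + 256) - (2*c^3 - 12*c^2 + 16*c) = -4*c^3 + 12*c^2 + 80*c + 256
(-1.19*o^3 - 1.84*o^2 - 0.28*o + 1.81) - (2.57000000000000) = -1.19*o^3 - 1.84*o^2 - 0.28*o - 0.76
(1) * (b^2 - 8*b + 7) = b^2 - 8*b + 7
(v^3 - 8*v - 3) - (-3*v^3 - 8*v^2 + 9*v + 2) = 4*v^3 + 8*v^2 - 17*v - 5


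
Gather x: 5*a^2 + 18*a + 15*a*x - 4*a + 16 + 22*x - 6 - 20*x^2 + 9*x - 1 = 5*a^2 + 14*a - 20*x^2 + x*(15*a + 31) + 9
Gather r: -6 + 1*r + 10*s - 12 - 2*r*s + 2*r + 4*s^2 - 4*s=r*(3 - 2*s) + 4*s^2 + 6*s - 18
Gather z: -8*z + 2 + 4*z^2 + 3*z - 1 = 4*z^2 - 5*z + 1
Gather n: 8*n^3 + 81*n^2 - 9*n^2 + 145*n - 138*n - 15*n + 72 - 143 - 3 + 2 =8*n^3 + 72*n^2 - 8*n - 72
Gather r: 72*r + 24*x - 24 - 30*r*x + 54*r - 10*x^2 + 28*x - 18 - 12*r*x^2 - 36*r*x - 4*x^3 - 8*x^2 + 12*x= r*(-12*x^2 - 66*x + 126) - 4*x^3 - 18*x^2 + 64*x - 42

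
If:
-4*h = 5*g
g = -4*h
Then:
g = 0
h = 0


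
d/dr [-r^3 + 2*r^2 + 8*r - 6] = -3*r^2 + 4*r + 8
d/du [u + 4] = 1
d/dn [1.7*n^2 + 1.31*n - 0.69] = 3.4*n + 1.31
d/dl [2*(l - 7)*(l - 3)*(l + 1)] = 6*l^2 - 36*l + 22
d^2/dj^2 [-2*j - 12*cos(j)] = 12*cos(j)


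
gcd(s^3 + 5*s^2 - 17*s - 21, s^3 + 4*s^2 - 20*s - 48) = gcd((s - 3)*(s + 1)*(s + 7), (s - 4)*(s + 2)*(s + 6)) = 1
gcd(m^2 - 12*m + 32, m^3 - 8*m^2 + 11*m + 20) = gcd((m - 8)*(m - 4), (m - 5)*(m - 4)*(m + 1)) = m - 4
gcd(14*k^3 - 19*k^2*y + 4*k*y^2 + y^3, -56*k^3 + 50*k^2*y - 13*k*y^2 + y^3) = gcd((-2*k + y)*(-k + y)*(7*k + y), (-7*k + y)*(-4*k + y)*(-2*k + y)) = -2*k + y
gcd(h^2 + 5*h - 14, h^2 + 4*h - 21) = h + 7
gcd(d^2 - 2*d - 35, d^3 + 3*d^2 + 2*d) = 1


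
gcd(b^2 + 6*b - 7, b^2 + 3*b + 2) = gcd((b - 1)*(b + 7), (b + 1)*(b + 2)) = 1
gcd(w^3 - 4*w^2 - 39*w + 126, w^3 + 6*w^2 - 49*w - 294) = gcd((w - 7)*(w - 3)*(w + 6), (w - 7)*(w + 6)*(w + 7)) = w^2 - w - 42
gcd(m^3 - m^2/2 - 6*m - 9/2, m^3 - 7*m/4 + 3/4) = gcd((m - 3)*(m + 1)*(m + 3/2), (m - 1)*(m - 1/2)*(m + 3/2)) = m + 3/2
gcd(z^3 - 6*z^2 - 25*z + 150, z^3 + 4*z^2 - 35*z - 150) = z^2 - z - 30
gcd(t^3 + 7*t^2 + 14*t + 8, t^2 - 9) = 1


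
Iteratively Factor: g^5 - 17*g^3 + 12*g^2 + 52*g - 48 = (g - 2)*(g^4 + 2*g^3 - 13*g^2 - 14*g + 24) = (g - 2)*(g - 1)*(g^3 + 3*g^2 - 10*g - 24) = (g - 2)*(g - 1)*(g + 2)*(g^2 + g - 12) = (g - 3)*(g - 2)*(g - 1)*(g + 2)*(g + 4)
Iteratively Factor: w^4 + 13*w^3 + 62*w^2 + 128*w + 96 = (w + 3)*(w^3 + 10*w^2 + 32*w + 32) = (w + 3)*(w + 4)*(w^2 + 6*w + 8) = (w + 3)*(w + 4)^2*(w + 2)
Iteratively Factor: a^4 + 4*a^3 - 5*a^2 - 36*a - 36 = (a + 2)*(a^3 + 2*a^2 - 9*a - 18) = (a - 3)*(a + 2)*(a^2 + 5*a + 6) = (a - 3)*(a + 2)*(a + 3)*(a + 2)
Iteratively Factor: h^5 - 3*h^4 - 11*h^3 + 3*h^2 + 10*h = (h)*(h^4 - 3*h^3 - 11*h^2 + 3*h + 10) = h*(h + 2)*(h^3 - 5*h^2 - h + 5) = h*(h - 5)*(h + 2)*(h^2 - 1) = h*(h - 5)*(h + 1)*(h + 2)*(h - 1)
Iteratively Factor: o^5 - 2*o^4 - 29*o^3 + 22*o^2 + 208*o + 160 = (o - 5)*(o^4 + 3*o^3 - 14*o^2 - 48*o - 32) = (o - 5)*(o + 4)*(o^3 - o^2 - 10*o - 8) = (o - 5)*(o - 4)*(o + 4)*(o^2 + 3*o + 2) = (o - 5)*(o - 4)*(o + 2)*(o + 4)*(o + 1)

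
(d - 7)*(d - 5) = d^2 - 12*d + 35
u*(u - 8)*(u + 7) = u^3 - u^2 - 56*u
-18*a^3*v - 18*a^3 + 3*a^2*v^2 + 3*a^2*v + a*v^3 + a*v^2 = (-3*a + v)*(6*a + v)*(a*v + a)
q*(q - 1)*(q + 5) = q^3 + 4*q^2 - 5*q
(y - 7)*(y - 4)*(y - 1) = y^3 - 12*y^2 + 39*y - 28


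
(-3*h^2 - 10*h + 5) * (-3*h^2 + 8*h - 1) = 9*h^4 + 6*h^3 - 92*h^2 + 50*h - 5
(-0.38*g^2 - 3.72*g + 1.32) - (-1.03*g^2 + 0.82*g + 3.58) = 0.65*g^2 - 4.54*g - 2.26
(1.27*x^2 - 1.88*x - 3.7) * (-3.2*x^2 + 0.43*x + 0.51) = -4.064*x^4 + 6.5621*x^3 + 11.6793*x^2 - 2.5498*x - 1.887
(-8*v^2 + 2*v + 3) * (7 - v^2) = 8*v^4 - 2*v^3 - 59*v^2 + 14*v + 21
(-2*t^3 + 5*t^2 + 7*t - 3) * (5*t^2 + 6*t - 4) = -10*t^5 + 13*t^4 + 73*t^3 + 7*t^2 - 46*t + 12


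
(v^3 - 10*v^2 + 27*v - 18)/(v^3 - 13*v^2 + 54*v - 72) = (v - 1)/(v - 4)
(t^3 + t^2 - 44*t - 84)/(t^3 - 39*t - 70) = (t + 6)/(t + 5)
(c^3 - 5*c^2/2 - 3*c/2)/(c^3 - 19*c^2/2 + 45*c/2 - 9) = c*(2*c + 1)/(2*c^2 - 13*c + 6)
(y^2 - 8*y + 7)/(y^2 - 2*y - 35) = (y - 1)/(y + 5)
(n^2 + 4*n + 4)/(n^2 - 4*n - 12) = (n + 2)/(n - 6)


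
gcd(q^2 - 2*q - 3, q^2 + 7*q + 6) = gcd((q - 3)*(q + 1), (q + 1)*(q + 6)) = q + 1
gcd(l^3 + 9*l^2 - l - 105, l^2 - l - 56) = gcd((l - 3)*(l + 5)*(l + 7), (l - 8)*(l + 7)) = l + 7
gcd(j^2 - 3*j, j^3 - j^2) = j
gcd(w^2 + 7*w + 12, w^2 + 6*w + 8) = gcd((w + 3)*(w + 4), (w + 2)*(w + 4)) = w + 4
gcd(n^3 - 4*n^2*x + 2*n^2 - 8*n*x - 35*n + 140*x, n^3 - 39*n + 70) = n^2 + 2*n - 35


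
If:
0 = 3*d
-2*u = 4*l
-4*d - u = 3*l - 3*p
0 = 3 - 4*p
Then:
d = 0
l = 9/4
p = 3/4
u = -9/2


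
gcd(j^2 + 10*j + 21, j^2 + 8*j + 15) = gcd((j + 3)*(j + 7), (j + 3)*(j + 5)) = j + 3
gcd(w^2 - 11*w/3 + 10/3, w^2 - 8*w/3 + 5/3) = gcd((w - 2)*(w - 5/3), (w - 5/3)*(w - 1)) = w - 5/3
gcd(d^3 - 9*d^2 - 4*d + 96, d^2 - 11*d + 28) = d - 4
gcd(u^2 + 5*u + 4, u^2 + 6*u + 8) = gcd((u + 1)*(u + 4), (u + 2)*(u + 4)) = u + 4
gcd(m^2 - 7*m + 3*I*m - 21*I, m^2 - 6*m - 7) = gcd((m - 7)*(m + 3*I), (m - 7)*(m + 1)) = m - 7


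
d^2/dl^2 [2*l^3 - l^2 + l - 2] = 12*l - 2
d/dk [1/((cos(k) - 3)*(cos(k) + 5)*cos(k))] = (3*sin(k) - 15*sin(k)/cos(k)^2 + 4*tan(k))/((cos(k) - 3)^2*(cos(k) + 5)^2)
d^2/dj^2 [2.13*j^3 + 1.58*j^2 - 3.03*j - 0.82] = 12.78*j + 3.16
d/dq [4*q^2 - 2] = 8*q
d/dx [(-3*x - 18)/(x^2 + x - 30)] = 3/(x^2 - 10*x + 25)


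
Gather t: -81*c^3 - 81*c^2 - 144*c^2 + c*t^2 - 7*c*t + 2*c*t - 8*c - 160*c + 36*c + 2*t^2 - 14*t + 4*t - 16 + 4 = -81*c^3 - 225*c^2 - 132*c + t^2*(c + 2) + t*(-5*c - 10) - 12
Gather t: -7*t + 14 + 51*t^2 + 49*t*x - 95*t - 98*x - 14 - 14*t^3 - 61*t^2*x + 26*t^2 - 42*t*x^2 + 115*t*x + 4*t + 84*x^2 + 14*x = -14*t^3 + t^2*(77 - 61*x) + t*(-42*x^2 + 164*x - 98) + 84*x^2 - 84*x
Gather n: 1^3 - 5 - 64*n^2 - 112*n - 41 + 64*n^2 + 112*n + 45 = 0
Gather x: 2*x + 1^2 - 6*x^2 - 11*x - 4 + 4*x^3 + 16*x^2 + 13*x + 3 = 4*x^3 + 10*x^2 + 4*x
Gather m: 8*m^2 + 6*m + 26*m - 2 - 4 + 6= 8*m^2 + 32*m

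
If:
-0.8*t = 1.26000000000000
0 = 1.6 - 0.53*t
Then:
No Solution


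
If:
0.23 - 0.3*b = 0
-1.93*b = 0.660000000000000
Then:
No Solution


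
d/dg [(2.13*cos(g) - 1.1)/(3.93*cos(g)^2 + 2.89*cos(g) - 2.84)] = (8.3709*cos(g)^2 - 8.646*cos(g) + 2.8702)*sin(g)/(15.4449*cos(g)^4 + 22.7154*cos(g)^3 - 13.9703*cos(g)^2 - 16.4152*cos(g) + 8.0656)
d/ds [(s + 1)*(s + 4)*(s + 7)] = 3*s^2 + 24*s + 39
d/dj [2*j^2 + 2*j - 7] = 4*j + 2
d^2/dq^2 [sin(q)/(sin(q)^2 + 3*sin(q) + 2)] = -((cos(q)^2 - 1)^2 + 4*sin(q)*cos(q)^2 + 10*cos(q)^2 + 2)/((sin(q) + 1)^2*(sin(q) + 2)^3)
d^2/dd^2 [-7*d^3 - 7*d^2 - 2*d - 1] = -42*d - 14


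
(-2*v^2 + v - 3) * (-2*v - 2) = 4*v^3 + 2*v^2 + 4*v + 6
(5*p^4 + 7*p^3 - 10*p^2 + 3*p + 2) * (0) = 0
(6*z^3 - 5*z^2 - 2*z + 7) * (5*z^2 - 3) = 30*z^5 - 25*z^4 - 28*z^3 + 50*z^2 + 6*z - 21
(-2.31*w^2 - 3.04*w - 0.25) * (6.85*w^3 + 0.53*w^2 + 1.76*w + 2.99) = -15.8235*w^5 - 22.0483*w^4 - 7.3893*w^3 - 12.3898*w^2 - 9.5296*w - 0.7475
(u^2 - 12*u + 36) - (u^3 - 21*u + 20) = -u^3 + u^2 + 9*u + 16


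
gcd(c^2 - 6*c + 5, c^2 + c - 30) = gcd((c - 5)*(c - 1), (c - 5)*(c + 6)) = c - 5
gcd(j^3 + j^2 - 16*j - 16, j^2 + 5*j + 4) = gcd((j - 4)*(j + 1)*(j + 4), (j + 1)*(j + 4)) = j^2 + 5*j + 4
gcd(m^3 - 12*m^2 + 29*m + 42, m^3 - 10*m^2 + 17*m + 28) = m^2 - 6*m - 7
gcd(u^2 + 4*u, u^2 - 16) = u + 4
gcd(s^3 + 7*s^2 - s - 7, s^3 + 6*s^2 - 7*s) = s^2 + 6*s - 7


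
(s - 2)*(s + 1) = s^2 - s - 2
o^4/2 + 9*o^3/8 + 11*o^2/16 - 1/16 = (o/2 + 1/4)*(o - 1/4)*(o + 1)^2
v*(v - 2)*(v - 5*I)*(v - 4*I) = v^4 - 2*v^3 - 9*I*v^3 - 20*v^2 + 18*I*v^2 + 40*v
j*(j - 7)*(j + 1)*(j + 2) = j^4 - 4*j^3 - 19*j^2 - 14*j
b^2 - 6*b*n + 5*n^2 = (b - 5*n)*(b - n)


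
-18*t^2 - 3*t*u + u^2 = (-6*t + u)*(3*t + u)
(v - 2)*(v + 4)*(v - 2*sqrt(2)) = v^3 - 2*sqrt(2)*v^2 + 2*v^2 - 8*v - 4*sqrt(2)*v + 16*sqrt(2)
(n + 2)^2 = n^2 + 4*n + 4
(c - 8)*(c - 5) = c^2 - 13*c + 40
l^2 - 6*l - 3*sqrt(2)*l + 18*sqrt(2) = (l - 6)*(l - 3*sqrt(2))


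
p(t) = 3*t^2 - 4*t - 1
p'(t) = 6*t - 4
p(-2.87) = 35.19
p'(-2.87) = -21.22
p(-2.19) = 22.15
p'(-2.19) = -17.14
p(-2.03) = 19.48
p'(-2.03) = -16.18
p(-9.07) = 282.07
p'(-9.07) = -58.42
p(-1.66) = 13.91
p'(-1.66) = -13.96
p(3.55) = 22.61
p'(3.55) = 17.30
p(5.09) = 56.36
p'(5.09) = 26.54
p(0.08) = -1.30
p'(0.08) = -3.52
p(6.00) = 83.00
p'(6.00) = 32.00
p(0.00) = -1.00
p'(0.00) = -4.00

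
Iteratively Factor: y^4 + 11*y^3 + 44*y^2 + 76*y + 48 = (y + 2)*(y^3 + 9*y^2 + 26*y + 24) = (y + 2)^2*(y^2 + 7*y + 12) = (y + 2)^2*(y + 4)*(y + 3)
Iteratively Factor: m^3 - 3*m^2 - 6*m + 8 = (m - 1)*(m^2 - 2*m - 8) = (m - 1)*(m + 2)*(m - 4)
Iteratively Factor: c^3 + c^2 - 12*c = (c + 4)*(c^2 - 3*c) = c*(c + 4)*(c - 3)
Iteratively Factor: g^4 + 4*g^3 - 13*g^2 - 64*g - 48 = (g + 3)*(g^3 + g^2 - 16*g - 16) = (g + 1)*(g + 3)*(g^2 - 16) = (g + 1)*(g + 3)*(g + 4)*(g - 4)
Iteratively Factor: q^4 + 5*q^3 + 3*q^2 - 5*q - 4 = (q + 4)*(q^3 + q^2 - q - 1) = (q - 1)*(q + 4)*(q^2 + 2*q + 1) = (q - 1)*(q + 1)*(q + 4)*(q + 1)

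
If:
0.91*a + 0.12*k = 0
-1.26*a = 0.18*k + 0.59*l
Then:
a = 5.61904761904762*l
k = -42.6111111111111*l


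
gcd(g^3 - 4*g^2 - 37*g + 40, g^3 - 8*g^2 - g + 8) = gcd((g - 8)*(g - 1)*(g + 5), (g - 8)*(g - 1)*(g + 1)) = g^2 - 9*g + 8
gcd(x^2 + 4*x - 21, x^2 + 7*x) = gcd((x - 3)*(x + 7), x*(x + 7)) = x + 7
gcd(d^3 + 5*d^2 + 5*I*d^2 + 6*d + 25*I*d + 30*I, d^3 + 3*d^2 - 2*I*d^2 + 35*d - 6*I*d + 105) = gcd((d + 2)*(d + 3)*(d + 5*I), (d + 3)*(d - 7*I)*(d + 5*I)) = d^2 + d*(3 + 5*I) + 15*I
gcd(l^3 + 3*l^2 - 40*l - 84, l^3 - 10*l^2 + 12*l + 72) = l^2 - 4*l - 12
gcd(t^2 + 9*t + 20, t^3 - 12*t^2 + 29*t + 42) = 1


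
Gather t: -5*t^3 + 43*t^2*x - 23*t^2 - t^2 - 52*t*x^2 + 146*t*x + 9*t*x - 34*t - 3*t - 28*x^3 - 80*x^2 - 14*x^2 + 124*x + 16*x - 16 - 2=-5*t^3 + t^2*(43*x - 24) + t*(-52*x^2 + 155*x - 37) - 28*x^3 - 94*x^2 + 140*x - 18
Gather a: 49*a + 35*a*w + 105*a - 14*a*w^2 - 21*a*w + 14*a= a*(-14*w^2 + 14*w + 168)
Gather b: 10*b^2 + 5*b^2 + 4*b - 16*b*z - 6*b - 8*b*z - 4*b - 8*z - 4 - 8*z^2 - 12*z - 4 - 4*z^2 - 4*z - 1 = 15*b^2 + b*(-24*z - 6) - 12*z^2 - 24*z - 9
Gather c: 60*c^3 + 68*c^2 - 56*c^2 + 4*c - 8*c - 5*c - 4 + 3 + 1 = 60*c^3 + 12*c^2 - 9*c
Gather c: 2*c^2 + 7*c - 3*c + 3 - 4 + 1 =2*c^2 + 4*c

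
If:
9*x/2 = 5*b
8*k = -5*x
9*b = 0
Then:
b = 0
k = 0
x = 0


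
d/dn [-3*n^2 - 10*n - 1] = -6*n - 10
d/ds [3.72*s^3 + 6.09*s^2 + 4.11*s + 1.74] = 11.16*s^2 + 12.18*s + 4.11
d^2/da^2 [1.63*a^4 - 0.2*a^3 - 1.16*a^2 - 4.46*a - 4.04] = 19.56*a^2 - 1.2*a - 2.32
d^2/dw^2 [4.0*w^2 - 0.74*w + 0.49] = 8.00000000000000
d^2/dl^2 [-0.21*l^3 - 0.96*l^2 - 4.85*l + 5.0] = -1.26*l - 1.92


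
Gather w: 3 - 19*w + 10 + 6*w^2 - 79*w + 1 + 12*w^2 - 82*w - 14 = 18*w^2 - 180*w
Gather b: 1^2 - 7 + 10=4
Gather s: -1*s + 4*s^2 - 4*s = 4*s^2 - 5*s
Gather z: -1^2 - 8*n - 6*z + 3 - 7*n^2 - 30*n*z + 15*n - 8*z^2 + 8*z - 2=-7*n^2 + 7*n - 8*z^2 + z*(2 - 30*n)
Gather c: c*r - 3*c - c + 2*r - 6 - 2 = c*(r - 4) + 2*r - 8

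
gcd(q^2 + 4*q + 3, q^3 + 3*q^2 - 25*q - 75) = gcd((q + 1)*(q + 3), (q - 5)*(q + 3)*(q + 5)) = q + 3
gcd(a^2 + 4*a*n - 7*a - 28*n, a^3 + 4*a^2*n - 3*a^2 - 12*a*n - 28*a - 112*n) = a^2 + 4*a*n - 7*a - 28*n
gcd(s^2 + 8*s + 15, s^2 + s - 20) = s + 5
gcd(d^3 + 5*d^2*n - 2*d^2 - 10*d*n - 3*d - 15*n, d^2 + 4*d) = 1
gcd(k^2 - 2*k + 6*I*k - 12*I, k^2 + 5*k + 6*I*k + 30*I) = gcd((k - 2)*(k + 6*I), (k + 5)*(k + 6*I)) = k + 6*I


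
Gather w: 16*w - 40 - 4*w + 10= 12*w - 30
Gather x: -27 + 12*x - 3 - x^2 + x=-x^2 + 13*x - 30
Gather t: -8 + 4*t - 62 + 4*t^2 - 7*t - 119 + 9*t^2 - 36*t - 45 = 13*t^2 - 39*t - 234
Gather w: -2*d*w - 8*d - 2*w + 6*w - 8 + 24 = -8*d + w*(4 - 2*d) + 16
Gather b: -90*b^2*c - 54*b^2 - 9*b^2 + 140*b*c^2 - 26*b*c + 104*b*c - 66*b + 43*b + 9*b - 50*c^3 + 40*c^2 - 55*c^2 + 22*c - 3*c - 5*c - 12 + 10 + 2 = b^2*(-90*c - 63) + b*(140*c^2 + 78*c - 14) - 50*c^3 - 15*c^2 + 14*c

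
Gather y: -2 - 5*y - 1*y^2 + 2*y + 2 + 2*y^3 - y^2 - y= 2*y^3 - 2*y^2 - 4*y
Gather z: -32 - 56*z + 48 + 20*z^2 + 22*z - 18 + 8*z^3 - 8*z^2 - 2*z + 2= 8*z^3 + 12*z^2 - 36*z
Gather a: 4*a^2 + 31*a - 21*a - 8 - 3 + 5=4*a^2 + 10*a - 6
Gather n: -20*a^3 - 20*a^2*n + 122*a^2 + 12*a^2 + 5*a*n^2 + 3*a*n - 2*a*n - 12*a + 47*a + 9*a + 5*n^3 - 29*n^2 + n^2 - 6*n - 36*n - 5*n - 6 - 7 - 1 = -20*a^3 + 134*a^2 + 44*a + 5*n^3 + n^2*(5*a - 28) + n*(-20*a^2 + a - 47) - 14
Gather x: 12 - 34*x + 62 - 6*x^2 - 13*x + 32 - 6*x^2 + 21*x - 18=-12*x^2 - 26*x + 88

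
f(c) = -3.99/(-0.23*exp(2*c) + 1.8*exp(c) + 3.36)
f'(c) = -3.99*(0.46*exp(2*c) - 1.8*exp(c))/(-0.23*exp(2*c) + 1.8*exp(c) + 3.36)^2 = (7.182 - 1.8354*exp(c))*exp(c)/(-0.23*exp(2*c) + 1.8*exp(c) + 3.36)^2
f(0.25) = -0.75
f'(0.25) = 0.22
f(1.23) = -0.58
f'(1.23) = 0.07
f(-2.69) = -1.15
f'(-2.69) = 0.04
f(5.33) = 0.00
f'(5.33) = -0.00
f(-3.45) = -1.17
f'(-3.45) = 0.02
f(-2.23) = -1.12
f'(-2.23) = 0.06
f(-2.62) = -1.14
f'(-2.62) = 0.04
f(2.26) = 7.78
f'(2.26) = -379.51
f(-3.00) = -1.16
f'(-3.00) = 0.03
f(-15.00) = -1.19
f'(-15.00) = 0.00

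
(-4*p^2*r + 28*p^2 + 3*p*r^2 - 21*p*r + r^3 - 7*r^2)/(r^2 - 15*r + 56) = (-4*p^2 + 3*p*r + r^2)/(r - 8)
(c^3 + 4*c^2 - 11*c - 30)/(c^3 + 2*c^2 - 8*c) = (c^3 + 4*c^2 - 11*c - 30)/(c*(c^2 + 2*c - 8))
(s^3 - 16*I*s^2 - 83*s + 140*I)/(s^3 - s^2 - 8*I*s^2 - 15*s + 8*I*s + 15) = (s^2 - 11*I*s - 28)/(s^2 - s*(1 + 3*I) + 3*I)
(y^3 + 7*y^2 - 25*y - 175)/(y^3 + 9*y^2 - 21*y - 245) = (y + 5)/(y + 7)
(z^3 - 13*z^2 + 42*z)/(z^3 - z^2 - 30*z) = (z - 7)/(z + 5)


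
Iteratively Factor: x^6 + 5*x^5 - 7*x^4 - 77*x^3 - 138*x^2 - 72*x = (x + 2)*(x^5 + 3*x^4 - 13*x^3 - 51*x^2 - 36*x) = (x + 1)*(x + 2)*(x^4 + 2*x^3 - 15*x^2 - 36*x) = (x - 4)*(x + 1)*(x + 2)*(x^3 + 6*x^2 + 9*x) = x*(x - 4)*(x + 1)*(x + 2)*(x^2 + 6*x + 9) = x*(x - 4)*(x + 1)*(x + 2)*(x + 3)*(x + 3)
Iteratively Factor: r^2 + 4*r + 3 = (r + 3)*(r + 1)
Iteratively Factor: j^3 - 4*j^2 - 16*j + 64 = (j + 4)*(j^2 - 8*j + 16) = (j - 4)*(j + 4)*(j - 4)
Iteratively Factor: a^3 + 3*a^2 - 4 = (a + 2)*(a^2 + a - 2) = (a - 1)*(a + 2)*(a + 2)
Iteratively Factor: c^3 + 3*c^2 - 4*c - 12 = (c + 2)*(c^2 + c - 6) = (c - 2)*(c + 2)*(c + 3)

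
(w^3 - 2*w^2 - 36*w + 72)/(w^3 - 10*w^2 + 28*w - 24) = (w + 6)/(w - 2)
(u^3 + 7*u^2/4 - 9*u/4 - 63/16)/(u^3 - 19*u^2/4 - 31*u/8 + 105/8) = (u + 3/2)/(u - 5)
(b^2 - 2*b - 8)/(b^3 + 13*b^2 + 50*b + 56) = (b - 4)/(b^2 + 11*b + 28)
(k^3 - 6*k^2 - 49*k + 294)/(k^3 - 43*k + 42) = (k - 7)/(k - 1)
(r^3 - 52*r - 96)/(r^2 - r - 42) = (r^2 - 6*r - 16)/(r - 7)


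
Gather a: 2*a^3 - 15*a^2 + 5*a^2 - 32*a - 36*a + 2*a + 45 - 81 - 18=2*a^3 - 10*a^2 - 66*a - 54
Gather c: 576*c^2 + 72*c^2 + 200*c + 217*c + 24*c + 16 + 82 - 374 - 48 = 648*c^2 + 441*c - 324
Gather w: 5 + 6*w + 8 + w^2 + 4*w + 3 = w^2 + 10*w + 16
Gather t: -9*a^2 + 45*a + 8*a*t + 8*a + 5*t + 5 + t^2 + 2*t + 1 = -9*a^2 + 53*a + t^2 + t*(8*a + 7) + 6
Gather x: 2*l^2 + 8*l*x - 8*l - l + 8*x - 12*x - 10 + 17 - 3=2*l^2 - 9*l + x*(8*l - 4) + 4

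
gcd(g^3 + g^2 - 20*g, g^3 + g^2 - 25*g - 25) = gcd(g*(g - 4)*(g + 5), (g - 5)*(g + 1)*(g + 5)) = g + 5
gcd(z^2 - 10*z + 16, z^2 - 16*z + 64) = z - 8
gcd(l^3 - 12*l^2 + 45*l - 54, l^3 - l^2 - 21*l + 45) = l^2 - 6*l + 9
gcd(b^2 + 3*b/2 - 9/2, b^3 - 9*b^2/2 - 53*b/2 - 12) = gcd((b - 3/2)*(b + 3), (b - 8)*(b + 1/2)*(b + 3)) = b + 3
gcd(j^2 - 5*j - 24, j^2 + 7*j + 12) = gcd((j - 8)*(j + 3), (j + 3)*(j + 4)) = j + 3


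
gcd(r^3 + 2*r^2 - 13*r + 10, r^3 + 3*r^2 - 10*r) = r^2 + 3*r - 10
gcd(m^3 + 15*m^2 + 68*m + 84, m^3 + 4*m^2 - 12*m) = m + 6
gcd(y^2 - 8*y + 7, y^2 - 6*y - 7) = y - 7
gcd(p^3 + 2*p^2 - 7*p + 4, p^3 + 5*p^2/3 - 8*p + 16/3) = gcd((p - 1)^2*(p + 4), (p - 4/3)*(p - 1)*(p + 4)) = p^2 + 3*p - 4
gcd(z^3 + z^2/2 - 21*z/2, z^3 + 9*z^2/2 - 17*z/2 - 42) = z^2 + z/2 - 21/2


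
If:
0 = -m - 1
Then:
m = -1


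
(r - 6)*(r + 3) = r^2 - 3*r - 18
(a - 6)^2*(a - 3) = a^3 - 15*a^2 + 72*a - 108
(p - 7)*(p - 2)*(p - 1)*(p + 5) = p^4 - 5*p^3 - 27*p^2 + 101*p - 70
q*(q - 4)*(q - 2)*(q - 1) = q^4 - 7*q^3 + 14*q^2 - 8*q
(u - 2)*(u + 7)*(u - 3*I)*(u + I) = u^4 + 5*u^3 - 2*I*u^3 - 11*u^2 - 10*I*u^2 + 15*u + 28*I*u - 42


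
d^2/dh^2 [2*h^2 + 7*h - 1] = 4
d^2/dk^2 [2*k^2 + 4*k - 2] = 4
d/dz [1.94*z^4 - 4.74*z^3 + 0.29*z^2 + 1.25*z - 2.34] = 7.76*z^3 - 14.22*z^2 + 0.58*z + 1.25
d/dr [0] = 0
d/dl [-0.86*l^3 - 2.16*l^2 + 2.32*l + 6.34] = -2.58*l^2 - 4.32*l + 2.32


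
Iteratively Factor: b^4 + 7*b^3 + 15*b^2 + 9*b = (b + 1)*(b^3 + 6*b^2 + 9*b) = (b + 1)*(b + 3)*(b^2 + 3*b) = b*(b + 1)*(b + 3)*(b + 3)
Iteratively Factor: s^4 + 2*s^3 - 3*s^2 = (s)*(s^3 + 2*s^2 - 3*s) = s^2*(s^2 + 2*s - 3) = s^2*(s - 1)*(s + 3)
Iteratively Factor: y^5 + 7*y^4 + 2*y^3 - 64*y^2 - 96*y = (y + 4)*(y^4 + 3*y^3 - 10*y^2 - 24*y) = (y - 3)*(y + 4)*(y^3 + 6*y^2 + 8*y) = y*(y - 3)*(y + 4)*(y^2 + 6*y + 8) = y*(y - 3)*(y + 2)*(y + 4)*(y + 4)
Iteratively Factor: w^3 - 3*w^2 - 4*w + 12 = (w - 3)*(w^2 - 4) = (w - 3)*(w + 2)*(w - 2)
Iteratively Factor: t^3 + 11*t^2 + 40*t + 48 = (t + 3)*(t^2 + 8*t + 16) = (t + 3)*(t + 4)*(t + 4)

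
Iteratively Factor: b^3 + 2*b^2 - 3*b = (b)*(b^2 + 2*b - 3) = b*(b + 3)*(b - 1)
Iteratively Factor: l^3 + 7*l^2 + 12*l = (l + 3)*(l^2 + 4*l) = (l + 3)*(l + 4)*(l)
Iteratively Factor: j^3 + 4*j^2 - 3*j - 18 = (j + 3)*(j^2 + j - 6) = (j - 2)*(j + 3)*(j + 3)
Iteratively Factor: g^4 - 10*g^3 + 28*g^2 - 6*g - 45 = (g - 3)*(g^3 - 7*g^2 + 7*g + 15) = (g - 5)*(g - 3)*(g^2 - 2*g - 3) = (g - 5)*(g - 3)^2*(g + 1)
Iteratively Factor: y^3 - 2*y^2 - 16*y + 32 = (y - 2)*(y^2 - 16) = (y - 4)*(y - 2)*(y + 4)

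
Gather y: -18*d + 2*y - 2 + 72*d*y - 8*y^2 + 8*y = -18*d - 8*y^2 + y*(72*d + 10) - 2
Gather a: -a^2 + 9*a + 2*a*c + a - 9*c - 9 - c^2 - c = -a^2 + a*(2*c + 10) - c^2 - 10*c - 9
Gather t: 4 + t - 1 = t + 3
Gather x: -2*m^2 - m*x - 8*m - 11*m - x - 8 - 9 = -2*m^2 - 19*m + x*(-m - 1) - 17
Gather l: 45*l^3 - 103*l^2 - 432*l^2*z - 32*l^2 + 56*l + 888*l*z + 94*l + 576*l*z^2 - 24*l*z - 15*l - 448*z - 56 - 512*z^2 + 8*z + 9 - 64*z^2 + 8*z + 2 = 45*l^3 + l^2*(-432*z - 135) + l*(576*z^2 + 864*z + 135) - 576*z^2 - 432*z - 45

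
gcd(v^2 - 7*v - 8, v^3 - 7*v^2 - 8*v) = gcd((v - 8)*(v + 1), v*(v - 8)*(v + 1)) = v^2 - 7*v - 8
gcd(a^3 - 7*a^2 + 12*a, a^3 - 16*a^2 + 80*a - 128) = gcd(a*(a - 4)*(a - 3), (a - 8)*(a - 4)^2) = a - 4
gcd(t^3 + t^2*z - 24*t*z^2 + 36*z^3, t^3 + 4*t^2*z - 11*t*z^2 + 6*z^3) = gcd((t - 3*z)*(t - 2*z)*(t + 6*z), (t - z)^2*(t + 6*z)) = t + 6*z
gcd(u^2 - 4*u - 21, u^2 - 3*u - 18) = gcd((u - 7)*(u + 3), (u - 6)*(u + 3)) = u + 3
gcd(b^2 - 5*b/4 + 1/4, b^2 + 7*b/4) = 1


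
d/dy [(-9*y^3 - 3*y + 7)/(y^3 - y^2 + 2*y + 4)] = (9*y^4 - 30*y^3 - 132*y^2 + 14*y - 26)/(y^6 - 2*y^5 + 5*y^4 + 4*y^3 - 4*y^2 + 16*y + 16)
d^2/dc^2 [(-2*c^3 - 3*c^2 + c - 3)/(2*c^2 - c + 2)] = 2*(4*c^3 + 12*c^2 - 18*c - 1)/(8*c^6 - 12*c^5 + 30*c^4 - 25*c^3 + 30*c^2 - 12*c + 8)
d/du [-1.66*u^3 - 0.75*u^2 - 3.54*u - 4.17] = -4.98*u^2 - 1.5*u - 3.54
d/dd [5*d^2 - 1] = 10*d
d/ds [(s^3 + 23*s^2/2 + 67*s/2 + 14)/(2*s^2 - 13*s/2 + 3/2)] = (8*s^4 - 52*s^3 - 549*s^2 - 86*s + 565)/(16*s^4 - 104*s^3 + 193*s^2 - 78*s + 9)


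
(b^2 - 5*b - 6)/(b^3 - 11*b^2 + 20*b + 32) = (b - 6)/(b^2 - 12*b + 32)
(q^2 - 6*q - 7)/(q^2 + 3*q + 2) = (q - 7)/(q + 2)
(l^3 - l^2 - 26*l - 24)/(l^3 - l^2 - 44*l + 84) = (l^2 + 5*l + 4)/(l^2 + 5*l - 14)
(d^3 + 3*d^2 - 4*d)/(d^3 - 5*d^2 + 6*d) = (d^2 + 3*d - 4)/(d^2 - 5*d + 6)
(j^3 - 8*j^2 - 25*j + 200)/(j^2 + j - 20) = (j^2 - 13*j + 40)/(j - 4)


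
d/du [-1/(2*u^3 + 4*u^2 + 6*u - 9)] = 2*(3*u^2 + 4*u + 3)/(2*u^3 + 4*u^2 + 6*u - 9)^2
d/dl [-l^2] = -2*l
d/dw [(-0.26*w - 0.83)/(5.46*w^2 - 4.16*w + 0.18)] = (1.4196*w^2 + 9.0636*w - 3.4996)/(29.8116*w^4 - 45.4272*w^3 + 19.2712*w^2 - 1.4976*w + 0.0324)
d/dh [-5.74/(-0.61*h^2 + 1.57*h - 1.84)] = (9.0118 - 7.0028*h)/(0.61*h^2 - 1.57*h + 1.84)^2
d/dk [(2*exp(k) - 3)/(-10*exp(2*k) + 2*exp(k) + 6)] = (10*exp(2*k) - 30*exp(k) + 9)*exp(k)/(2*(25*exp(4*k) - 10*exp(3*k) - 29*exp(2*k) + 6*exp(k) + 9))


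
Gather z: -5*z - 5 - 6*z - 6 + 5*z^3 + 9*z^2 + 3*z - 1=5*z^3 + 9*z^2 - 8*z - 12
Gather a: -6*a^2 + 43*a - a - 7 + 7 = -6*a^2 + 42*a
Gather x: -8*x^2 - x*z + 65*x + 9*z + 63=-8*x^2 + x*(65 - z) + 9*z + 63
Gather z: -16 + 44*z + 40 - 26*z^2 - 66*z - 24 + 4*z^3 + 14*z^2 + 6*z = 4*z^3 - 12*z^2 - 16*z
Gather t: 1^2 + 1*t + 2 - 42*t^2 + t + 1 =-42*t^2 + 2*t + 4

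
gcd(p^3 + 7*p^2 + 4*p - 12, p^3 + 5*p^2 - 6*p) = p^2 + 5*p - 6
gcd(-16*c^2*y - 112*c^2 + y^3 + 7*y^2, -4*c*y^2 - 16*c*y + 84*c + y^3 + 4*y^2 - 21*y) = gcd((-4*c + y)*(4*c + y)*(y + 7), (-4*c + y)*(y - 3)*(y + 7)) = -4*c*y - 28*c + y^2 + 7*y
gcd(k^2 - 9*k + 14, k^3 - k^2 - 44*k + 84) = k - 2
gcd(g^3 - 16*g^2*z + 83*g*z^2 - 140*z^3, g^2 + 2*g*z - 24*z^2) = -g + 4*z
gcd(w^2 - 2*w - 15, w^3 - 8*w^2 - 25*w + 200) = w - 5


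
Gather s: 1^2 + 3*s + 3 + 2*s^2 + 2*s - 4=2*s^2 + 5*s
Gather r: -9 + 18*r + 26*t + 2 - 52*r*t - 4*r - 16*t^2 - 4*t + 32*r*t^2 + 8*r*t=r*(32*t^2 - 44*t + 14) - 16*t^2 + 22*t - 7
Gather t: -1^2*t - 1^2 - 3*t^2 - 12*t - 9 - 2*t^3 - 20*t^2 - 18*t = -2*t^3 - 23*t^2 - 31*t - 10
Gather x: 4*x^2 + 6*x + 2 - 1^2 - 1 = 4*x^2 + 6*x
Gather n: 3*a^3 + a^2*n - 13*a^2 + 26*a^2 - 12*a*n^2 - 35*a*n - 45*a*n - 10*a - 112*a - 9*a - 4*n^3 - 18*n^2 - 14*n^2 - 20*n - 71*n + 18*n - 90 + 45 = 3*a^3 + 13*a^2 - 131*a - 4*n^3 + n^2*(-12*a - 32) + n*(a^2 - 80*a - 73) - 45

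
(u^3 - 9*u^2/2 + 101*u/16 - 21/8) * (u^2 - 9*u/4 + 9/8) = u^5 - 27*u^4/4 + 281*u^3/16 - 1401*u^2/64 + 1665*u/128 - 189/64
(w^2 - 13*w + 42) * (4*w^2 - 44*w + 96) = 4*w^4 - 96*w^3 + 836*w^2 - 3096*w + 4032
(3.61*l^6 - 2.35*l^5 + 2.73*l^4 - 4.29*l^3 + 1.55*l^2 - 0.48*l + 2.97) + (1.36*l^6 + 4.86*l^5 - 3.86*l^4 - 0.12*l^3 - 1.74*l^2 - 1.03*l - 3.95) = 4.97*l^6 + 2.51*l^5 - 1.13*l^4 - 4.41*l^3 - 0.19*l^2 - 1.51*l - 0.98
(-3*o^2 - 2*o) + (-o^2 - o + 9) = -4*o^2 - 3*o + 9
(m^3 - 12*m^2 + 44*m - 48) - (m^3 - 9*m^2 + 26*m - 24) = -3*m^2 + 18*m - 24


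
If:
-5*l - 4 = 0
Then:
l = -4/5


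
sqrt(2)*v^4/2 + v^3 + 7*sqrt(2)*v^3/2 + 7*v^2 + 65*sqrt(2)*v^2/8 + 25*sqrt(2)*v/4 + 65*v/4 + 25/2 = (v + 5/2)^2*(v + sqrt(2))*(sqrt(2)*v/2 + sqrt(2))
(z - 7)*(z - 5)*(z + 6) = z^3 - 6*z^2 - 37*z + 210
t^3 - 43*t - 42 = (t - 7)*(t + 1)*(t + 6)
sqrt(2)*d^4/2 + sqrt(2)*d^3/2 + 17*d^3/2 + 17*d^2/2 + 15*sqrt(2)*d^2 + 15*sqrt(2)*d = d*(d + 5*sqrt(2)/2)*(d + 6*sqrt(2))*(sqrt(2)*d/2 + sqrt(2)/2)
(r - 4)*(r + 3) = r^2 - r - 12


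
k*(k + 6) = k^2 + 6*k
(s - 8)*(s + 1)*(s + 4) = s^3 - 3*s^2 - 36*s - 32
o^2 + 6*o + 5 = (o + 1)*(o + 5)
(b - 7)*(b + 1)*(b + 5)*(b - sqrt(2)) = b^4 - sqrt(2)*b^3 - b^3 - 37*b^2 + sqrt(2)*b^2 - 35*b + 37*sqrt(2)*b + 35*sqrt(2)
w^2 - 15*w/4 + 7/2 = (w - 2)*(w - 7/4)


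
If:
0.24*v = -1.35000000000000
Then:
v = -5.62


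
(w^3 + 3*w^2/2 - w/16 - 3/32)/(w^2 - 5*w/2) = (32*w^3 + 48*w^2 - 2*w - 3)/(16*w*(2*w - 5))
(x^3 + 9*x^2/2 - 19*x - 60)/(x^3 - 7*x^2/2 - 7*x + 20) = (x + 6)/(x - 2)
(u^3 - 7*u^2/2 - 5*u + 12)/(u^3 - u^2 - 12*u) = (u^2 + u/2 - 3)/(u*(u + 3))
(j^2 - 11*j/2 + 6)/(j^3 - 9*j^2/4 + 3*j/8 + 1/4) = 4*(2*j^2 - 11*j + 12)/(8*j^3 - 18*j^2 + 3*j + 2)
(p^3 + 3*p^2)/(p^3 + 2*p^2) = (p + 3)/(p + 2)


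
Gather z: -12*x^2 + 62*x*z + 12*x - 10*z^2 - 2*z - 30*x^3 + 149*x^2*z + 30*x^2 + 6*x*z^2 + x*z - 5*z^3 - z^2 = -30*x^3 + 18*x^2 + 12*x - 5*z^3 + z^2*(6*x - 11) + z*(149*x^2 + 63*x - 2)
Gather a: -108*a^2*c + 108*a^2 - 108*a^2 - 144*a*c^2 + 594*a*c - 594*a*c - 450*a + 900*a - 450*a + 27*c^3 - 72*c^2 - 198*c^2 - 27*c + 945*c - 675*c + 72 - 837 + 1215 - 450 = -108*a^2*c - 144*a*c^2 + 27*c^3 - 270*c^2 + 243*c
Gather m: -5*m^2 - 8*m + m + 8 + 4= -5*m^2 - 7*m + 12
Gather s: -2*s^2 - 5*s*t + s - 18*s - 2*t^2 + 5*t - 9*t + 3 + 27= -2*s^2 + s*(-5*t - 17) - 2*t^2 - 4*t + 30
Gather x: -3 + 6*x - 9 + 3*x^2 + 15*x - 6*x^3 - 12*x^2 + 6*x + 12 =-6*x^3 - 9*x^2 + 27*x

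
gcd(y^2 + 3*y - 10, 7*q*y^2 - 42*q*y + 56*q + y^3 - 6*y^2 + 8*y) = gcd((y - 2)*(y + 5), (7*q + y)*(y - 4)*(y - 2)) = y - 2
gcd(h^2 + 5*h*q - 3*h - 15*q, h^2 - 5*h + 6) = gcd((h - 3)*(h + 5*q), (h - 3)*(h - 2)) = h - 3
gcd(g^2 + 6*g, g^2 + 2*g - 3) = 1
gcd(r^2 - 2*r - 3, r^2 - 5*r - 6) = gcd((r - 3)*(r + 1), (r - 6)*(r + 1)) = r + 1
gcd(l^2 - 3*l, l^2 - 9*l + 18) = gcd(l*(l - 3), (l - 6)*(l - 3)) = l - 3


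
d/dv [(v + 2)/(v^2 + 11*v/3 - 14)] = 3*(3*v^2 + 11*v - (v + 2)*(6*v + 11) - 42)/(3*v^2 + 11*v - 42)^2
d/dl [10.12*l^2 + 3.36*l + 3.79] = 20.24*l + 3.36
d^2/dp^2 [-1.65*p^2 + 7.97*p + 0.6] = -3.30000000000000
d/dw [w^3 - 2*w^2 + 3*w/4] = 3*w^2 - 4*w + 3/4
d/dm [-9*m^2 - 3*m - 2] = -18*m - 3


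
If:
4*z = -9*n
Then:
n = -4*z/9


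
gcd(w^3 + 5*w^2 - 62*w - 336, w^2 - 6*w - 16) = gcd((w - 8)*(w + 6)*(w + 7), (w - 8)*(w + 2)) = w - 8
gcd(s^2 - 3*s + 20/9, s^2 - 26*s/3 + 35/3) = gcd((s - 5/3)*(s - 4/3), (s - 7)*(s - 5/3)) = s - 5/3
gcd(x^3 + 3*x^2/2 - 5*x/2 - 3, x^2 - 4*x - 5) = x + 1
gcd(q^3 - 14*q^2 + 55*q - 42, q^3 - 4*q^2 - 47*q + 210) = q - 6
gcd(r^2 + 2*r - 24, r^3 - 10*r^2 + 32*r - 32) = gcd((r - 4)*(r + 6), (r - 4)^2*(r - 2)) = r - 4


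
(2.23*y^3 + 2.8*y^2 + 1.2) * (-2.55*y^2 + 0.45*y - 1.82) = -5.6865*y^5 - 6.1365*y^4 - 2.7986*y^3 - 8.156*y^2 + 0.54*y - 2.184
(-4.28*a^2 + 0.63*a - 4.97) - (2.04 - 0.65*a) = -4.28*a^2 + 1.28*a - 7.01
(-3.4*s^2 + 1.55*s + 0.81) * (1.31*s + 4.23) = -4.454*s^3 - 12.3515*s^2 + 7.6176*s + 3.4263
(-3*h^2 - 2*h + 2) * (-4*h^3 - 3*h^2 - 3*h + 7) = 12*h^5 + 17*h^4 + 7*h^3 - 21*h^2 - 20*h + 14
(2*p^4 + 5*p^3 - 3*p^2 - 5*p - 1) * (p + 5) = 2*p^5 + 15*p^4 + 22*p^3 - 20*p^2 - 26*p - 5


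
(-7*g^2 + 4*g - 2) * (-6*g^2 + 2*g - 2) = 42*g^4 - 38*g^3 + 34*g^2 - 12*g + 4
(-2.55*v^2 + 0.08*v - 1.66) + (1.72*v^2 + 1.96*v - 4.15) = -0.83*v^2 + 2.04*v - 5.81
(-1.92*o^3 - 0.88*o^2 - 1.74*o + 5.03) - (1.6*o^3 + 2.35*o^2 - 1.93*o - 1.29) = -3.52*o^3 - 3.23*o^2 + 0.19*o + 6.32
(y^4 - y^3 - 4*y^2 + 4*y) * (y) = y^5 - y^4 - 4*y^3 + 4*y^2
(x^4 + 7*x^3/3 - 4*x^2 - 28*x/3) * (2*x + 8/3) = 2*x^5 + 22*x^4/3 - 16*x^3/9 - 88*x^2/3 - 224*x/9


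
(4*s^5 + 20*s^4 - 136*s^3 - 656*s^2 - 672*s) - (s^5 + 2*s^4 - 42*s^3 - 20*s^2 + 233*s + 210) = 3*s^5 + 18*s^4 - 94*s^3 - 636*s^2 - 905*s - 210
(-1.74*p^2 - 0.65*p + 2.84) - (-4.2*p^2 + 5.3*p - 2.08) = 2.46*p^2 - 5.95*p + 4.92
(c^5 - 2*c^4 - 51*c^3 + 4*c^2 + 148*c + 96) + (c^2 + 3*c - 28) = c^5 - 2*c^4 - 51*c^3 + 5*c^2 + 151*c + 68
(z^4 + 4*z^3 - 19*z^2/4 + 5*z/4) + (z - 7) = z^4 + 4*z^3 - 19*z^2/4 + 9*z/4 - 7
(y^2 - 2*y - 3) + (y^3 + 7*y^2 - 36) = y^3 + 8*y^2 - 2*y - 39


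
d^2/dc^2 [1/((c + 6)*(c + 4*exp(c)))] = 2*(-2*(c + 6)^2*(c + 4*exp(c))*exp(c) + (c + 6)^2*(4*exp(c) + 1)^2 + (c + 6)*(c + 4*exp(c))*(4*exp(c) + 1) + (c + 4*exp(c))^2)/((c + 6)^3*(c + 4*exp(c))^3)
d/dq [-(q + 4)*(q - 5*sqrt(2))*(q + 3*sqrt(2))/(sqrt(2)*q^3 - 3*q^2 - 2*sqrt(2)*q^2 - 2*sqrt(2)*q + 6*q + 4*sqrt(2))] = (-q^4 + 6*sqrt(2)*q^4 - 56*sqrt(2)*q^3 - 44*q^3 - 268*sqrt(2)*q^2 + 90*q^2 + 448*sqrt(2)*q + 752*q - 656 + 360*sqrt(2))/(2*q^6 - 6*sqrt(2)*q^5 - 8*q^5 + 9*q^4 + 24*sqrt(2)*q^4 - 12*sqrt(2)*q^3 - 4*q^3 - 48*sqrt(2)*q^2 + 12*q^2 - 32*q + 48*sqrt(2)*q + 32)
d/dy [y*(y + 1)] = 2*y + 1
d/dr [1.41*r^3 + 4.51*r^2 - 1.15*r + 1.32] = 4.23*r^2 + 9.02*r - 1.15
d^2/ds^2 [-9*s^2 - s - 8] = -18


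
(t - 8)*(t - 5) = t^2 - 13*t + 40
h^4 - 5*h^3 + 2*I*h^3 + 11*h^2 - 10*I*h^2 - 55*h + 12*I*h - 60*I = (h - 5)*(h - 3*I)*(h + I)*(h + 4*I)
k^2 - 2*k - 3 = (k - 3)*(k + 1)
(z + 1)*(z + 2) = z^2 + 3*z + 2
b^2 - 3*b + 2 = (b - 2)*(b - 1)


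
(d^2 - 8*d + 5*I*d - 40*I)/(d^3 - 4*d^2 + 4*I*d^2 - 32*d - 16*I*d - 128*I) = (d + 5*I)/(d^2 + 4*d*(1 + I) + 16*I)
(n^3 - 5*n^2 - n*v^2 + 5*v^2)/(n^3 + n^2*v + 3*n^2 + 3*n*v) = (n^2 - n*v - 5*n + 5*v)/(n*(n + 3))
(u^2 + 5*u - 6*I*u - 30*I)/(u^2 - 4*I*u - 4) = (u^2 + u*(5 - 6*I) - 30*I)/(u^2 - 4*I*u - 4)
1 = 1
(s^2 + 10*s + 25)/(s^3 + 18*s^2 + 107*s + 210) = (s + 5)/(s^2 + 13*s + 42)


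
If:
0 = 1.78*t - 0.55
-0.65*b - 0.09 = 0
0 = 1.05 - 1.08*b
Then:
No Solution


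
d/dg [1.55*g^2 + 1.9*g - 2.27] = 3.1*g + 1.9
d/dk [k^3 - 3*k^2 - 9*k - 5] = 3*k^2 - 6*k - 9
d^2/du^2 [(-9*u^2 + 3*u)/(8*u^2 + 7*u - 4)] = 24*(58*u^3 - 72*u^2 + 24*u - 5)/(512*u^6 + 1344*u^5 + 408*u^4 - 1001*u^3 - 204*u^2 + 336*u - 64)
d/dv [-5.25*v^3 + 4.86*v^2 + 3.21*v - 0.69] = -15.75*v^2 + 9.72*v + 3.21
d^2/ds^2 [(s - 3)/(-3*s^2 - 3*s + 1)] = 6*(-3*(s - 3)*(2*s + 1)^2 + (3*s - 2)*(3*s^2 + 3*s - 1))/(3*s^2 + 3*s - 1)^3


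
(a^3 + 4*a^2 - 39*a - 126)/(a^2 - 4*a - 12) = (a^2 + 10*a + 21)/(a + 2)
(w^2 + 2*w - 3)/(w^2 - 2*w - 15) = (w - 1)/(w - 5)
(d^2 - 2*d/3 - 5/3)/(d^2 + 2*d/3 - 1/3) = (3*d - 5)/(3*d - 1)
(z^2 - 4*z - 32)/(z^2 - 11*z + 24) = (z + 4)/(z - 3)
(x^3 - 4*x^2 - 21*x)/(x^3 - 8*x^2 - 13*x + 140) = x*(x + 3)/(x^2 - x - 20)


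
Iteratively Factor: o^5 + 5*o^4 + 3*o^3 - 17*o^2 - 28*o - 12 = (o + 1)*(o^4 + 4*o^3 - o^2 - 16*o - 12) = (o + 1)*(o + 2)*(o^3 + 2*o^2 - 5*o - 6) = (o + 1)^2*(o + 2)*(o^2 + o - 6) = (o + 1)^2*(o + 2)*(o + 3)*(o - 2)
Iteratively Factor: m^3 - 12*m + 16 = (m - 2)*(m^2 + 2*m - 8) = (m - 2)*(m + 4)*(m - 2)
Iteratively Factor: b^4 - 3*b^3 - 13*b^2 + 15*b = (b)*(b^3 - 3*b^2 - 13*b + 15) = b*(b - 1)*(b^2 - 2*b - 15) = b*(b - 1)*(b + 3)*(b - 5)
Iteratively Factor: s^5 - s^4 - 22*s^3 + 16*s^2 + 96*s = (s - 3)*(s^4 + 2*s^3 - 16*s^2 - 32*s) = (s - 3)*(s + 4)*(s^3 - 2*s^2 - 8*s) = s*(s - 3)*(s + 4)*(s^2 - 2*s - 8) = s*(s - 3)*(s + 2)*(s + 4)*(s - 4)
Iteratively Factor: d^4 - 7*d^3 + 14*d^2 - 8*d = (d)*(d^3 - 7*d^2 + 14*d - 8) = d*(d - 2)*(d^2 - 5*d + 4) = d*(d - 4)*(d - 2)*(d - 1)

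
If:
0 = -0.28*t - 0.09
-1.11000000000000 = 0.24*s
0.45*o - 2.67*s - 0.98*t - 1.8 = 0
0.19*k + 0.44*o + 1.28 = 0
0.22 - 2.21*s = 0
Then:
No Solution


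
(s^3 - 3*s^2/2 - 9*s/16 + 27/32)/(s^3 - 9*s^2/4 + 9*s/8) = (s + 3/4)/s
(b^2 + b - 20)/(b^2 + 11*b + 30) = (b - 4)/(b + 6)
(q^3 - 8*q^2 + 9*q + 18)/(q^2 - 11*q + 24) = (q^2 - 5*q - 6)/(q - 8)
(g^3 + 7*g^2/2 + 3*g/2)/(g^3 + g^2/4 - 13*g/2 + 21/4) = 2*g*(2*g + 1)/(4*g^2 - 11*g + 7)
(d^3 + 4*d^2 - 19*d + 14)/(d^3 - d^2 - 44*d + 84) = (d - 1)/(d - 6)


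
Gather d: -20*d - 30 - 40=-20*d - 70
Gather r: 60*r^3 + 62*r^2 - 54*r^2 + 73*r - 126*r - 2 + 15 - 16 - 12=60*r^3 + 8*r^2 - 53*r - 15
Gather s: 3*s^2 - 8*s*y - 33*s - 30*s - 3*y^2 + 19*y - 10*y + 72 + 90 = 3*s^2 + s*(-8*y - 63) - 3*y^2 + 9*y + 162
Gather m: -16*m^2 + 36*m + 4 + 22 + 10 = -16*m^2 + 36*m + 36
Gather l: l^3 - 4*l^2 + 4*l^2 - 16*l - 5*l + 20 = l^3 - 21*l + 20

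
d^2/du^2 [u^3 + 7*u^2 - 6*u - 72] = 6*u + 14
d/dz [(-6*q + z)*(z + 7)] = -6*q + 2*z + 7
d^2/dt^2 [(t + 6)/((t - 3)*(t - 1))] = 2*(t^3 + 18*t^2 - 81*t + 90)/(t^6 - 12*t^5 + 57*t^4 - 136*t^3 + 171*t^2 - 108*t + 27)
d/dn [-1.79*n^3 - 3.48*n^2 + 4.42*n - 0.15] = -5.37*n^2 - 6.96*n + 4.42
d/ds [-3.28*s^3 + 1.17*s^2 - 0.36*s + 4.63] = -9.84*s^2 + 2.34*s - 0.36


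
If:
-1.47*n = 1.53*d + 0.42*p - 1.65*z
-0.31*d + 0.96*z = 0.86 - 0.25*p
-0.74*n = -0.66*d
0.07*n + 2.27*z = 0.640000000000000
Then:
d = -0.15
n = -0.14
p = 2.15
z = 0.29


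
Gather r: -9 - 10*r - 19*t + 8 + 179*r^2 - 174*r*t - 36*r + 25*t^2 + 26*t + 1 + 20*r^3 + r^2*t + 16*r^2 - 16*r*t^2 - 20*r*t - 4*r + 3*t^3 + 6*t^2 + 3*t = 20*r^3 + r^2*(t + 195) + r*(-16*t^2 - 194*t - 50) + 3*t^3 + 31*t^2 + 10*t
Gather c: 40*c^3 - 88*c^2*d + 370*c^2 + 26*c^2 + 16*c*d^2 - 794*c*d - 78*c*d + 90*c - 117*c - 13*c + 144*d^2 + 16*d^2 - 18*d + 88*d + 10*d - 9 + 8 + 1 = 40*c^3 + c^2*(396 - 88*d) + c*(16*d^2 - 872*d - 40) + 160*d^2 + 80*d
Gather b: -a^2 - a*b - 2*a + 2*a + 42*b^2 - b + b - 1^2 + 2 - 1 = -a^2 - a*b + 42*b^2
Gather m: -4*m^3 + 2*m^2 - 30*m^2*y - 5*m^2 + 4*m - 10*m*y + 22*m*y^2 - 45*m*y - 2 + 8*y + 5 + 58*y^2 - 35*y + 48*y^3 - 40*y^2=-4*m^3 + m^2*(-30*y - 3) + m*(22*y^2 - 55*y + 4) + 48*y^3 + 18*y^2 - 27*y + 3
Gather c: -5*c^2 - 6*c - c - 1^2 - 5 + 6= -5*c^2 - 7*c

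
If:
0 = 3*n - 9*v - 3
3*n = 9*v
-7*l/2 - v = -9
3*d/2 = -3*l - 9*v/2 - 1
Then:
No Solution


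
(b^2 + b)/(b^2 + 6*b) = (b + 1)/(b + 6)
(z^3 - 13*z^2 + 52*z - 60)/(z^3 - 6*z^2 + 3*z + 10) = (z - 6)/(z + 1)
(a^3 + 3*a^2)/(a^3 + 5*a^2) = (a + 3)/(a + 5)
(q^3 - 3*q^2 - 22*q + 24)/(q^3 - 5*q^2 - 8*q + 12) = (q + 4)/(q + 2)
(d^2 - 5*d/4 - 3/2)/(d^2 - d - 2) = (d + 3/4)/(d + 1)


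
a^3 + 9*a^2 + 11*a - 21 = (a - 1)*(a + 3)*(a + 7)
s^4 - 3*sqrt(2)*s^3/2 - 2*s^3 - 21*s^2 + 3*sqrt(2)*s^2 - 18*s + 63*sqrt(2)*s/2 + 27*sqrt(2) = (s - 6)*(s + 1)*(s + 3)*(s - 3*sqrt(2)/2)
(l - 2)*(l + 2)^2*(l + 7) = l^4 + 9*l^3 + 10*l^2 - 36*l - 56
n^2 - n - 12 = (n - 4)*(n + 3)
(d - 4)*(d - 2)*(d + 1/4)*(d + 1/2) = d^4 - 21*d^3/4 + 29*d^2/8 + 21*d/4 + 1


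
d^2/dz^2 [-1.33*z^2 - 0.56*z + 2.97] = -2.66000000000000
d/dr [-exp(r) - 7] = -exp(r)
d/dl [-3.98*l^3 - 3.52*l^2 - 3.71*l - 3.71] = -11.94*l^2 - 7.04*l - 3.71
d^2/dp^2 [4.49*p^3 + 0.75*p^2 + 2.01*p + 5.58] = 26.94*p + 1.5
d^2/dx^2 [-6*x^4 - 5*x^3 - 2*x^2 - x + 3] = -72*x^2 - 30*x - 4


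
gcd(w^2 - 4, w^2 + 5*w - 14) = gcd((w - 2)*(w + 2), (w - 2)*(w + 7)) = w - 2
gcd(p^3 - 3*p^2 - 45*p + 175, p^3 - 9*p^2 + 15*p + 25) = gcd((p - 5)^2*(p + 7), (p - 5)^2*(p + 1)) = p^2 - 10*p + 25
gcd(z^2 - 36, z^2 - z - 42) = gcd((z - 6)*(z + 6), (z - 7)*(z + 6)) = z + 6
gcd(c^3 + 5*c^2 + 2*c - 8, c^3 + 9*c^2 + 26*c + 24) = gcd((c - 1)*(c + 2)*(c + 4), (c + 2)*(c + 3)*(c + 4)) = c^2 + 6*c + 8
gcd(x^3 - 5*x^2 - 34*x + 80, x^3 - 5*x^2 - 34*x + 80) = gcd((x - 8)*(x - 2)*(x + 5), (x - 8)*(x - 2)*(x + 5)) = x^3 - 5*x^2 - 34*x + 80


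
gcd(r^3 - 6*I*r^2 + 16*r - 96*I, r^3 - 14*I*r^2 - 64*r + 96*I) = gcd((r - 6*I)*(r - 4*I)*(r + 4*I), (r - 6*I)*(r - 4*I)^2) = r^2 - 10*I*r - 24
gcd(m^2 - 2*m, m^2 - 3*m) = m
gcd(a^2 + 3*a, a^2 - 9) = a + 3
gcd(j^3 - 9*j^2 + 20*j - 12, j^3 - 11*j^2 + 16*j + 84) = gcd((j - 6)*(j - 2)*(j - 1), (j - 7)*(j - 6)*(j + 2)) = j - 6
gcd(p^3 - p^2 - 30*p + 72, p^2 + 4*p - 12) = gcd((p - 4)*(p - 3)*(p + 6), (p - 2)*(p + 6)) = p + 6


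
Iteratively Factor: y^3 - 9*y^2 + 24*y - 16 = (y - 4)*(y^2 - 5*y + 4) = (y - 4)^2*(y - 1)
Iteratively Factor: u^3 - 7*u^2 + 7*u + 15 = (u - 5)*(u^2 - 2*u - 3) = (u - 5)*(u + 1)*(u - 3)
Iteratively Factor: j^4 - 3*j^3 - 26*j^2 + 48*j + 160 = (j + 2)*(j^3 - 5*j^2 - 16*j + 80) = (j - 4)*(j + 2)*(j^2 - j - 20) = (j - 4)*(j + 2)*(j + 4)*(j - 5)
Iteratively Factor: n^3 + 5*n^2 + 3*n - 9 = (n - 1)*(n^2 + 6*n + 9) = (n - 1)*(n + 3)*(n + 3)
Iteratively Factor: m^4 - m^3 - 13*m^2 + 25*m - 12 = (m - 1)*(m^3 - 13*m + 12) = (m - 1)^2*(m^2 + m - 12) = (m - 1)^2*(m + 4)*(m - 3)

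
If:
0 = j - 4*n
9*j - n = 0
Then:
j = 0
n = 0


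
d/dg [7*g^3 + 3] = 21*g^2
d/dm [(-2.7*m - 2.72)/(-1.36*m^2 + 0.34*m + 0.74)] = (3.672*m^2 - 0.918*m - (2.7*m + 2.72)*(2.72*m - 0.34) - 1.998)/(-1.36*m^2 + 0.34*m + 0.74)^2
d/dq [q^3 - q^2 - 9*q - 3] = 3*q^2 - 2*q - 9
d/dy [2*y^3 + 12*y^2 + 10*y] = 6*y^2 + 24*y + 10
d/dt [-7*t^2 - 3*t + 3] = -14*t - 3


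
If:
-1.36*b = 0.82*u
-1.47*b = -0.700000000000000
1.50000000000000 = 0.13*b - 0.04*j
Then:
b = 0.48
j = -35.95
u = -0.79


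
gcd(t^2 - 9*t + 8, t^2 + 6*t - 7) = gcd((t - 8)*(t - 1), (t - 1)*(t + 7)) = t - 1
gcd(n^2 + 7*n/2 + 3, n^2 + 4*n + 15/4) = n + 3/2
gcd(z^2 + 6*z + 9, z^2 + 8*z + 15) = z + 3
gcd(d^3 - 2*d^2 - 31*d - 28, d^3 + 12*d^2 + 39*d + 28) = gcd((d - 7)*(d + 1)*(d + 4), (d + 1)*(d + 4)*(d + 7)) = d^2 + 5*d + 4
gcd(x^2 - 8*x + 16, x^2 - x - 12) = x - 4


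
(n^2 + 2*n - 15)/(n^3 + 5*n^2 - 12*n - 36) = (n + 5)/(n^2 + 8*n + 12)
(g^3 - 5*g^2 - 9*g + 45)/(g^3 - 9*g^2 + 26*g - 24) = (g^2 - 2*g - 15)/(g^2 - 6*g + 8)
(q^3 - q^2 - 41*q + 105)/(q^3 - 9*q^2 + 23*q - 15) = (q + 7)/(q - 1)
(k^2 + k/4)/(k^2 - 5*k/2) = (4*k + 1)/(2*(2*k - 5))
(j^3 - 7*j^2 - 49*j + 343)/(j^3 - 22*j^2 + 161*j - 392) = (j + 7)/(j - 8)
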